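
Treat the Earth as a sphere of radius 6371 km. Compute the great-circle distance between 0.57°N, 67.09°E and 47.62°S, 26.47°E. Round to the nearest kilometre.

6640 km

Δλ = 26.47 − 67.09 = -40.62°.
Δφ = -47.62 − 0.57 = -48.19°.
a = sin²(Δφ/2) + cos φ₁ · cos φ₂ · sin²(Δλ/2) = 0.247872.
c = 2·atan2(√a, √(1−a)) = 1.04228 rad → d = 6371·c ≈ 6640.34 km.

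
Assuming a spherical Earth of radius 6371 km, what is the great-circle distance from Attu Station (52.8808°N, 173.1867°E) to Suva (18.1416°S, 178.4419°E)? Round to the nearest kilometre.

Δλ = 178.4419 − 173.1867 = 5.2552°.
Δφ = -18.1416 − 52.8808 = -71.0224°.
a = sin²(Δφ/2) + cos φ₁ · cos φ₂ · sin²(Δλ/2) = 0.338606.
c = 2·atan2(√a, √(1−a)) = 1.24212 rad → d = 6371·c ≈ 7913.56 km.

7914 km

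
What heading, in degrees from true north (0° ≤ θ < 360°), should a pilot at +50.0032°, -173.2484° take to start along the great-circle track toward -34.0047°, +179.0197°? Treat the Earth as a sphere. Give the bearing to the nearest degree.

Δλ = 179.0197 − -173.2484 = 352.2681°; wrapped into (−180°, 180°]: -7.7319°.
θ = atan2( sin Δλ · cos φ₂ , cos φ₁ · sin φ₂ − sin φ₁ · cos φ₂ · cos Δλ )
  = atan2(-0.11153, -0.98876) = -173.564° → normalised to [0°, 360°): 186.436°.

186°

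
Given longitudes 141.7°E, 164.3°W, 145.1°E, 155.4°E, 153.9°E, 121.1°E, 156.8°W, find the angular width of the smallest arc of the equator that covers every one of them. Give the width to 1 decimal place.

82.1°

Sort the longitudes: -164.3°, -156.8°, +121.1°, +141.7°, +145.1°, +153.9°, +155.4°.
Eastward gaps between consecutive values (wrapping around): 7.5°, 277.9°, 20.6°, 3.4°, 8.8°, 1.5°, 40.3°.
Largest gap = 277.9° ⇒ minimal covering band is its complement: 360° − 277.9° = 82.1°.
Band runs from +121.1° eastward to -156.8°, crossing the antimeridian.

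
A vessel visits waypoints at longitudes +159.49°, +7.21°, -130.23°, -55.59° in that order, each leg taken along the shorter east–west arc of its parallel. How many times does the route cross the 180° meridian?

0

Leg 1: +159.49° → +7.21°, shortest Δλ = -152.28° (west) — does not cross 180°.
Leg 2: +7.21° → -130.23°, shortest Δλ = -137.44° (west) — does not cross 180°.
Leg 3: -130.23° → -55.59°, shortest Δλ = 74.64° (east) — does not cross 180°.
Total crossings: 0.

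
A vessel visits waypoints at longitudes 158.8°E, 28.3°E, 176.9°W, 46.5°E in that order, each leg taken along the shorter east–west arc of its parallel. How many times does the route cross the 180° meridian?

2

Leg 1: +158.8° → +28.3°, shortest Δλ = -130.5° (west) — does not cross 180°.
Leg 2: +28.3° → -176.9°, shortest Δλ = 154.8° (east) — crosses 180°.
Leg 3: -176.9° → +46.5°, shortest Δλ = -136.6° (west) — crosses 180°.
Total crossings: 2.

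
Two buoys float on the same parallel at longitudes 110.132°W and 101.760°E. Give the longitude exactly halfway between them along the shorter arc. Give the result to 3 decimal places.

175.814°E

Signed shortest Δλ from -110.132° to +101.760° is -148.108°.
Midpoint longitude = -110.132° + (-148.108°)/2 = -110.132° − 74.054° = -184.186°.
Normalise into (−180°, 180°]: +175.814°.
(The naïve average (-110.132 + +101.760)/2 = -4.186° is on the wrong side of the globe.)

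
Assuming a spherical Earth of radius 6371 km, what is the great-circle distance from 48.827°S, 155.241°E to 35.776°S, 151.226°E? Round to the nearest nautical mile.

Δλ = 151.226 − 155.241 = -4.015°.
Δφ = -35.776 − -48.827 = 13.051°.
a = sin²(Δφ/2) + cos φ₁ · cos φ₂ · sin²(Δλ/2) = 0.013571.
c = 2·atan2(√a, √(1−a)) = 0.23352 rad → d = 6371·c ≈ 1487.74 km ≈ 803.31 nmi.

803 nmi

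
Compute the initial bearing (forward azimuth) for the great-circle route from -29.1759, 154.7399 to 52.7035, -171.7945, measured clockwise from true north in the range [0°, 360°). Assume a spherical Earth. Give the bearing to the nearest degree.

20°

Δλ = -171.7945 − 154.7399 = -326.5344°; wrapped into (−180°, 180°]: 33.4656°.
θ = atan2( sin Δλ · cos φ₂ , cos φ₁ · sin φ₂ − sin φ₁ · cos φ₂ · cos Δλ )
  = atan2(0.33414, 0.94100) = 19.549° → normalised to [0°, 360°): 19.549°.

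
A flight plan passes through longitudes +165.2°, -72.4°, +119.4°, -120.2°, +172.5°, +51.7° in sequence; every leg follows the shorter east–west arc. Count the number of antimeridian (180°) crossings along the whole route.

Leg 1: +165.2° → -72.4°, shortest Δλ = 122.4° (east) — crosses 180°.
Leg 2: -72.4° → +119.4°, shortest Δλ = -168.2° (west) — crosses 180°.
Leg 3: +119.4° → -120.2°, shortest Δλ = 120.4° (east) — crosses 180°.
Leg 4: -120.2° → +172.5°, shortest Δλ = -67.3° (west) — crosses 180°.
Leg 5: +172.5° → +51.7°, shortest Δλ = -120.8° (west) — does not cross 180°.
Total crossings: 4.

4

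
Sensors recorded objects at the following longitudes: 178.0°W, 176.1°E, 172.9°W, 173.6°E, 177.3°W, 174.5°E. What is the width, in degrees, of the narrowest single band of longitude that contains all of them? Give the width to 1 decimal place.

Sort the longitudes: -178.0°, -177.3°, -172.9°, +173.6°, +174.5°, +176.1°.
Eastward gaps between consecutive values (wrapping around): 0.7°, 4.4°, 346.5°, 0.9°, 1.6°, 5.9°.
Largest gap = 346.5° ⇒ minimal covering band is its complement: 360° − 346.5° = 13.5°.
Band runs from +173.6° eastward to -172.9°, crossing the antimeridian.

13.5°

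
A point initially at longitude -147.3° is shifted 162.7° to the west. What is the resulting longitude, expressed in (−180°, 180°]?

+50.0°

Start at -147.3°; shift −162.7° → -310.0°.
-310.0° lies outside (−180°, 180°]; add 360° → +50.0°.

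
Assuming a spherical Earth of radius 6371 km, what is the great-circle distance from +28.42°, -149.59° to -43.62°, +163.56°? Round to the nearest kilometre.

Δλ = 163.56 − -149.59 = 313.15°; wrapped into (−180°, 180°]: -46.85°.
Δφ = -43.62 − 28.42 = -72.04°.
a = sin²(Δφ/2) + cos φ₁ · cos φ₂ · sin²(Δλ/2) = 0.446448.
c = 2·atan2(√a, √(1−a)) = 1.46349 rad → d = 6371·c ≈ 9323.87 km.

9324 km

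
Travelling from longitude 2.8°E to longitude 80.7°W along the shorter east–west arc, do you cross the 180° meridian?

Signed shortest Δλ = ((-80.7 − 2.8 + 180) mod 360) − 180 = -83.5°.
Going west by 83.5° from +2.8° reaches -80.7° without touching 180°.

No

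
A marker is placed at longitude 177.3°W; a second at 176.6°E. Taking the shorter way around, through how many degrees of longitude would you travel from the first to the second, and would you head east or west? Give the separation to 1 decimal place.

Raw difference: 176.6 − -177.3 = 353.9°.
Normalise into (−180°, 180°]: 353.9° − 360° = -6.1°.
Negative ⇒ the second point lies to the west; separation 6.1°.

6.1° west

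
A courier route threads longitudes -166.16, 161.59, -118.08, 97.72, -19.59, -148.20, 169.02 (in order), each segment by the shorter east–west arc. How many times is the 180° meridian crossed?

Leg 1: -166.16° → +161.59°, shortest Δλ = -32.25° (west) — crosses 180°.
Leg 2: +161.59° → -118.08°, shortest Δλ = 80.33° (east) — crosses 180°.
Leg 3: -118.08° → +97.72°, shortest Δλ = -144.2° (west) — crosses 180°.
Leg 4: +97.72° → -19.59°, shortest Δλ = -117.31° (west) — does not cross 180°.
Leg 5: -19.59° → -148.20°, shortest Δλ = -128.61° (west) — does not cross 180°.
Leg 6: -148.20° → +169.02°, shortest Δλ = -42.78° (west) — crosses 180°.
Total crossings: 4.

4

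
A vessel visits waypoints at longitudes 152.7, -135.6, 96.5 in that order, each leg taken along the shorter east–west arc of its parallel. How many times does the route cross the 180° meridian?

Leg 1: +152.7° → -135.6°, shortest Δλ = 71.7° (east) — crosses 180°.
Leg 2: -135.6° → +96.5°, shortest Δλ = -127.9° (west) — crosses 180°.
Total crossings: 2.

2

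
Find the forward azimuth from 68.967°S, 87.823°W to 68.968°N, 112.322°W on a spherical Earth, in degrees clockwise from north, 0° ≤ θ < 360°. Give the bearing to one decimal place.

346.9°

Δλ = -112.322 − -87.823 = -24.499°.
θ = atan2( sin Δλ · cos φ₂ , cos φ₁ · sin φ₂ − sin φ₁ · cos φ₂ · cos Δλ )
  = atan2(-0.14882, 0.63981) = -13.094° → normalised to [0°, 360°): 346.906°.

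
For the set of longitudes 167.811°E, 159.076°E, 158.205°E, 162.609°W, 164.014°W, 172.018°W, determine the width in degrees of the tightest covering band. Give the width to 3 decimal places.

Sort the longitudes: -172.018°, -164.014°, -162.609°, +158.205°, +159.076°, +167.811°.
Eastward gaps between consecutive values (wrapping around): 8.004°, 1.405°, 320.814°, 0.871°, 8.735°, 20.171°.
Largest gap = 320.814° ⇒ minimal covering band is its complement: 360° − 320.814° = 39.186°.
Band runs from +158.205° eastward to -162.609°, crossing the antimeridian.

39.186°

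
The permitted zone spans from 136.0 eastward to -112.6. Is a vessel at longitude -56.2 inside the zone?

Band width going east from +136.0° to -112.6°: ((-112.6 − 136.0) mod 360) = 111.4°.
Offset of -56.2° east of the west edge: ((-56.2 − 136.0) mod 360) = 167.8°.
167.8° > 111.4° ⇒ outside.

No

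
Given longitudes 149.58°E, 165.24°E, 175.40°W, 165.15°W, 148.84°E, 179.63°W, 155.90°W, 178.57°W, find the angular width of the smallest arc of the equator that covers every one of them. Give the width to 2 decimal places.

Sort the longitudes: -179.63°, -178.57°, -175.40°, -165.15°, -155.90°, +148.84°, +149.58°, +165.24°.
Eastward gaps between consecutive values (wrapping around): 1.06°, 3.17°, 10.25°, 9.25°, 304.74°, 0.74°, 15.66°, 15.13°.
Largest gap = 304.74° ⇒ minimal covering band is its complement: 360° − 304.74° = 55.26°.
Band runs from +148.84° eastward to -155.90°, crossing the antimeridian.

55.26°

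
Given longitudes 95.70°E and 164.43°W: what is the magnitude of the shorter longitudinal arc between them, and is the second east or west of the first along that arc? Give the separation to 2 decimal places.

Raw difference: -164.43 − 95.70 = -260.13°.
Normalise into (−180°, 180°]: -260.13° + 360° = 99.87°.
Positive ⇒ the second point lies to the east; separation 99.87°.

99.87° east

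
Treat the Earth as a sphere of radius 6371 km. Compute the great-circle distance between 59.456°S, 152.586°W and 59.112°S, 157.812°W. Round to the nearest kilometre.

Δλ = -157.812 − -152.586 = -5.226°.
Δφ = -59.112 − -59.456 = 0.344°.
a = sin²(Δφ/2) + cos φ₁ · cos φ₂ · sin²(Δλ/2) = 0.000551.
c = 2·atan2(√a, √(1−a)) = 0.04696 rad → d = 6371·c ≈ 299.19 km.

299 km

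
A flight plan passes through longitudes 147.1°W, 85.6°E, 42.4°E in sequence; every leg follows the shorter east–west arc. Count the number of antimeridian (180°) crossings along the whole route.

Leg 1: -147.1° → +85.6°, shortest Δλ = -127.3° (west) — crosses 180°.
Leg 2: +85.6° → +42.4°, shortest Δλ = -43.2° (west) — does not cross 180°.
Total crossings: 1.

1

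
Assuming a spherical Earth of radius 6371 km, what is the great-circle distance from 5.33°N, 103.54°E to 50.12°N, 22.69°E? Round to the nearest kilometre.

8901 km

Δλ = 22.69 − 103.54 = -80.85°.
Δφ = 50.12 − 5.33 = 44.79°.
a = sin²(Δφ/2) + cos φ₁ · cos φ₂ · sin²(Δλ/2) = 0.413598.
c = 2·atan2(√a, √(1−a)) = 1.39712 rad → d = 6371·c ≈ 8901.06 km.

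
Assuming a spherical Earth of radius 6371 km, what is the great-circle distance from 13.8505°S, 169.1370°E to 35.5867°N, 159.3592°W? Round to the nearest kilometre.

6419 km

Δλ = -159.3592 − 169.1370 = -328.4962°; wrapped into (−180°, 180°]: 31.5038°.
Δφ = 35.5867 − -13.8505 = 49.4372°.
a = sin²(Δφ/2) + cos φ₁ · cos φ₂ · sin²(Δλ/2) = 0.233050.
c = 2·atan2(√a, √(1−a)) = 1.00759 rad → d = 6371·c ≈ 6419.36 km.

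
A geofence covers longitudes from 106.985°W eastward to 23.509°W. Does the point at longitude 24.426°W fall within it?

Yes

Band width going east from -106.985° to -23.509°: ((-23.509 − -106.985) mod 360) = 83.476°.
Offset of -24.426° east of the west edge: ((-24.426 − -106.985) mod 360) = 82.559°.
82.559° ≤ 83.476° ⇒ inside.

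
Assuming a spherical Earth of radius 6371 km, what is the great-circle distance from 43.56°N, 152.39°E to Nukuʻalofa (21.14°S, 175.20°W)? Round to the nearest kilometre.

7918 km

Δλ = -175.20 − 152.39 = -327.59°; wrapped into (−180°, 180°]: 32.41°.
Δφ = -21.14 − 43.56 = -64.70°.
a = sin²(Δφ/2) + cos φ₁ · cos φ₂ · sin²(Δλ/2) = 0.338961.
c = 2·atan2(√a, √(1−a)) = 1.24287 rad → d = 6371·c ≈ 7918.34 km.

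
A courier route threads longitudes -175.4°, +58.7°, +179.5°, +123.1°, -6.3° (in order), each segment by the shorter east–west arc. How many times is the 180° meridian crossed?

Leg 1: -175.4° → +58.7°, shortest Δλ = -125.9° (west) — crosses 180°.
Leg 2: +58.7° → +179.5°, shortest Δλ = 120.8° (east) — does not cross 180°.
Leg 3: +179.5° → +123.1°, shortest Δλ = -56.4° (west) — does not cross 180°.
Leg 4: +123.1° → -6.3°, shortest Δλ = -129.4° (west) — does not cross 180°.
Total crossings: 1.

1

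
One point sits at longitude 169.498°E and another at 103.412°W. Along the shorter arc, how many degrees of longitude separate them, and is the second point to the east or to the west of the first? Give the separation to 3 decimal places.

Raw difference: -103.412 − 169.498 = -272.91°.
Normalise into (−180°, 180°]: -272.91° + 360° = 87.09°.
Positive ⇒ the second point lies to the east; separation 87.090°.

87.090° east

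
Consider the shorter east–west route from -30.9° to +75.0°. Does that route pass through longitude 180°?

Signed shortest Δλ = ((75.0 − -30.9 + 180) mod 360) − 180 = 105.9°.
Going east by 105.9° from -30.9° reaches +75.0° without touching 180°.

No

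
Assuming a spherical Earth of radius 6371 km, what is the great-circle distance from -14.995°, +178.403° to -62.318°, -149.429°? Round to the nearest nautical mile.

3151 nmi

Δλ = -149.429 − 178.403 = -327.832°; wrapped into (−180°, 180°]: 32.168°.
Δφ = -62.318 − -14.995 = -47.323°.
a = sin²(Δφ/2) + cos φ₁ · cos φ₂ · sin²(Δλ/2) = 0.195511.
c = 2·atan2(√a, √(1−a)) = 0.91602 rad → d = 6371·c ≈ 5835.99 km ≈ 3151.18 nmi.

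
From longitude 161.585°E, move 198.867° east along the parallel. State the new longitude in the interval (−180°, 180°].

0.452°E

Start at +161.585°; shift +198.867° → +360.452°.
+360.452° lies outside (−180°, 180°]; subtract 360° → +0.452°.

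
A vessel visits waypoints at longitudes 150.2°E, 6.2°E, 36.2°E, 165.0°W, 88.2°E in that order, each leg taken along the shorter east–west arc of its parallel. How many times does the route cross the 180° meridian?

2

Leg 1: +150.2° → +6.2°, shortest Δλ = -144.0° (west) — does not cross 180°.
Leg 2: +6.2° → +36.2°, shortest Δλ = 30.0° (east) — does not cross 180°.
Leg 3: +36.2° → -165.0°, shortest Δλ = 158.8° (east) — crosses 180°.
Leg 4: -165.0° → +88.2°, shortest Δλ = -106.8° (west) — crosses 180°.
Total crossings: 2.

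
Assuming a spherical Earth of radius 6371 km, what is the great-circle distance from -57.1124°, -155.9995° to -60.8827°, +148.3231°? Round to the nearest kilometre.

3118 km

Δλ = 148.3231 − -155.9995 = 304.3226°; wrapped into (−180°, 180°]: -55.6774°.
Δφ = -60.8827 − -57.1124 = -3.7703°.
a = sin²(Δφ/2) + cos φ₁ · cos φ₂ · sin²(Δλ/2) = 0.058702.
c = 2·atan2(√a, √(1−a)) = 0.48944 rad → d = 6371·c ≈ 3118.22 km.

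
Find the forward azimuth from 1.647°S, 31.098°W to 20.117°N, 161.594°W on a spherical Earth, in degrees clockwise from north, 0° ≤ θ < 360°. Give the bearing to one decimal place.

Δλ = -161.594 − -31.098 = -130.496°.
θ = atan2( sin Δλ · cos φ₂ , cos φ₁ · sin φ₂ − sin φ₁ · cos φ₂ · cos Δλ )
  = atan2(-0.71406, 0.32627) = -65.443° → normalised to [0°, 360°): 294.557°.

294.6°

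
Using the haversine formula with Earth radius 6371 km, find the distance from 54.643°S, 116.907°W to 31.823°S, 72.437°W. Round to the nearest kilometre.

Δλ = -72.437 − -116.907 = 44.470°.
Δφ = -31.823 − -54.643 = 22.820°.
a = sin²(Δφ/2) + cos φ₁ · cos φ₂ · sin²(Δλ/2) = 0.109541.
c = 2·atan2(√a, √(1−a)) = 0.67466 rad → d = 6371·c ≈ 4298.27 km.

4298 km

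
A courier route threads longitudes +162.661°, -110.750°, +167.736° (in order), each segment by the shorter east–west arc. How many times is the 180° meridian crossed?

Leg 1: +162.661° → -110.750°, shortest Δλ = 86.589° (east) — crosses 180°.
Leg 2: -110.750° → +167.736°, shortest Δλ = -81.514° (west) — crosses 180°.
Total crossings: 2.

2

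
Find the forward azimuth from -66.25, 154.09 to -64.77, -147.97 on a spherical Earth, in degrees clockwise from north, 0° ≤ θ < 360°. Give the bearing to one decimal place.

Δλ = -147.97 − 154.09 = -302.06°; wrapped into (−180°, 180°]: 57.94°.
θ = atan2( sin Δλ · cos φ₂ , cos φ₁ · sin φ₂ − sin φ₁ · cos φ₂ · cos Δλ )
  = atan2(0.36125, -0.15723) = 113.521° → normalised to [0°, 360°): 113.521°.

113.5°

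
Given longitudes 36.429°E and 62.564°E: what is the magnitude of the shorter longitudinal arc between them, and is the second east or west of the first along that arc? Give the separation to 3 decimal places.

26.135° east

Raw difference: 62.564 − 36.429 = 26.135°.
Normalise into (−180°, 180°]: 26.135° stays 26.135°.
Positive ⇒ the second point lies to the east; separation 26.135°.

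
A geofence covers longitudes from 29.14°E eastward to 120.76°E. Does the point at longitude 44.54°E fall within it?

Yes

Band width going east from +29.14° to +120.76°: ((120.76 − 29.14) mod 360) = 91.62°.
Offset of +44.54° east of the west edge: ((44.54 − 29.14) mod 360) = 15.40°.
15.40° ≤ 91.62° ⇒ inside.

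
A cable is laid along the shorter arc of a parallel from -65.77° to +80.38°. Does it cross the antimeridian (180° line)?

No

Signed shortest Δλ = ((80.38 − -65.77 + 180) mod 360) − 180 = 146.15°.
Going east by 146.15° from -65.77° reaches +80.38° without touching 180°.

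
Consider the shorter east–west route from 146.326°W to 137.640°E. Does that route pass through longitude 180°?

Naïve |137.640 − -146.326| = 283.966° > 180°, so the shorter arc goes the other way round — across 180°.
Signed shortest Δλ = ((137.640 − -146.326 + 180) mod 360) − 180 = -76.034°.
Going west by 76.034° from -146.326° passes through 180° before reaching +137.640°.

Yes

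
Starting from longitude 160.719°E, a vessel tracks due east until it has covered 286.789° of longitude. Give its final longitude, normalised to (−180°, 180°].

Start at +160.719°; shift +286.789° → +447.508°.
+447.508° lies outside (−180°, 180°]; subtract 360° → +87.508°.

87.508°E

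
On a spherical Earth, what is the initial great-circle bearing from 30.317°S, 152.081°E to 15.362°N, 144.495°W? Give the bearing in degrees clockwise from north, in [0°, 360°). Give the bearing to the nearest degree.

Δλ = -144.495 − 152.081 = -296.576°; wrapped into (−180°, 180°]: 63.424°.
θ = atan2( sin Δλ · cos φ₂ , cos φ₁ · sin φ₂ − sin φ₁ · cos φ₂ · cos Δλ )
  = atan2(0.86239, 0.44645) = 62.630° → normalised to [0°, 360°): 62.630°.

63°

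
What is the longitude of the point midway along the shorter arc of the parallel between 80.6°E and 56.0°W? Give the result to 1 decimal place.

12.3°E

Signed shortest Δλ from +80.6° to -56.0° is -136.6°.
Midpoint longitude = +80.6° + (-136.6°)/2 = +80.6° − 68.3° = +12.3°.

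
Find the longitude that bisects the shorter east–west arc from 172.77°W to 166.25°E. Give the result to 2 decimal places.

176.74°E

Signed shortest Δλ from -172.77° to +166.25° is -20.98°.
Midpoint longitude = -172.77° + (-20.98°)/2 = -172.77° − 10.49° = -183.26°.
Normalise into (−180°, 180°]: +176.74°.
(The naïve average (-172.77 + +166.25)/2 = -3.26° is on the wrong side of the globe.)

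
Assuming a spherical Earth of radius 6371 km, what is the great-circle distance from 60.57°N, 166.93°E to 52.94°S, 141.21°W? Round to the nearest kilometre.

13433 km

Δλ = -141.21 − 166.93 = -308.14°; wrapped into (−180°, 180°]: 51.86°.
Δφ = -52.94 − 60.57 = -113.51°.
a = sin²(Δφ/2) + cos φ₁ · cos φ₂ · sin²(Δλ/2) = 0.756075.
c = 2·atan2(√a, √(1−a)) = 2.10848 rad → d = 6371·c ≈ 13433.14 km.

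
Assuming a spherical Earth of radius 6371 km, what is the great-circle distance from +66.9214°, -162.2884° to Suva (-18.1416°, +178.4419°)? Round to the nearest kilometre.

Δλ = 178.4419 − -162.2884 = 340.7303°; wrapped into (−180°, 180°]: -19.2697°.
Δφ = -18.1416 − 66.9214 = -85.0630°.
a = sin²(Δφ/2) + cos φ₁ · cos φ₂ · sin²(Δλ/2) = 0.467405.
c = 2·atan2(√a, √(1−a)) = 1.50556 rad → d = 6371·c ≈ 9591.92 km.

9592 km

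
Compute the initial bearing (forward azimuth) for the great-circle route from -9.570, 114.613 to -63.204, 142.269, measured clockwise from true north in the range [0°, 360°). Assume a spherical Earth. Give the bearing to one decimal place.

Δλ = 142.269 − 114.613 = 27.656°.
θ = atan2( sin Δλ · cos φ₂ , cos φ₁ · sin φ₂ − sin φ₁ · cos φ₂ · cos Δλ )
  = atan2(0.20925, -0.81381) = 165.580° → normalised to [0°, 360°): 165.580°.

165.6°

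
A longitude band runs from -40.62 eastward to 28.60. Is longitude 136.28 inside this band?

Band width going east from -40.62° to +28.60°: ((28.60 − -40.62) mod 360) = 69.22°.
Offset of +136.28° east of the west edge: ((136.28 − -40.62) mod 360) = 176.90°.
176.90° > 69.22° ⇒ outside.

No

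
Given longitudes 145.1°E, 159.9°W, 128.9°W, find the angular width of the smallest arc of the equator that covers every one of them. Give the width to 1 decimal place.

86.0°

Sort the longitudes: -159.9°, -128.9°, +145.1°.
Eastward gaps between consecutive values (wrapping around): 31.0°, 274.0°, 55.0°.
Largest gap = 274.0° ⇒ minimal covering band is its complement: 360° − 274.0° = 86.0°.
Band runs from +145.1° eastward to -128.9°, crossing the antimeridian.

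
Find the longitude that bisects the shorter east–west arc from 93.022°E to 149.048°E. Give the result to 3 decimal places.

Signed shortest Δλ from +93.022° to +149.048° is +56.026°.
Midpoint longitude = +93.022° + (+56.026°)/2 = +93.022° + 28.013° = +121.035°.

121.035°E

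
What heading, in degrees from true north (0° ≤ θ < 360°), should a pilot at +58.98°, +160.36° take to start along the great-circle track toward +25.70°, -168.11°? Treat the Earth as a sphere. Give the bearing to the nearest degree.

133°

Δλ = -168.11 − 160.36 = -328.47°; wrapped into (−180°, 180°]: 31.53°.
θ = atan2( sin Δλ · cos φ₂ , cos φ₁ · sin φ₂ − sin φ₁ · cos φ₂ · cos Δλ )
  = atan2(0.47121, -0.43473) = 132.694° → normalised to [0°, 360°): 132.694°.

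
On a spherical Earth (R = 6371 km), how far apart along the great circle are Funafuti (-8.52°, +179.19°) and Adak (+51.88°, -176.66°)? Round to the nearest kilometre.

Δλ = -176.66 − 179.19 = -355.85°; wrapped into (−180°, 180°]: 4.15°.
Δφ = 51.88 − -8.52 = 60.40°.
a = sin²(Δφ/2) + cos φ₁ · cos φ₂ · sin²(Δλ/2) = 0.253829.
c = 2·atan2(√a, √(1−a)) = 1.05602 rad → d = 6371·c ≈ 6727.90 km.

6728 km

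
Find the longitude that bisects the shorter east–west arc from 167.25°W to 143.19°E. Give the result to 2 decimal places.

167.97°E

Signed shortest Δλ from -167.25° to +143.19° is -49.56°.
Midpoint longitude = -167.25° + (-49.56°)/2 = -167.25° − 24.78° = -192.03°.
Normalise into (−180°, 180°]: +167.97°.
(The naïve average (-167.25 + +143.19)/2 = -12.03° is on the wrong side of the globe.)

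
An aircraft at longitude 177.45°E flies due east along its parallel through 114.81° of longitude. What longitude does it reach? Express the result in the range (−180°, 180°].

67.74°W

Start at +177.45°; shift +114.81° → +292.26°.
+292.26° lies outside (−180°, 180°]; subtract 360° → -67.74°.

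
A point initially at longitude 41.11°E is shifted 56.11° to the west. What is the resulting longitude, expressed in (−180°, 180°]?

Start at +41.11°; shift −56.11° → -15.00°.
-15.00° already lies in (−180°, 180°].

15.00°W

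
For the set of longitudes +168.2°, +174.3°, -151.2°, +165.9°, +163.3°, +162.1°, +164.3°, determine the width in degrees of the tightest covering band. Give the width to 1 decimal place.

46.7°

Sort the longitudes: -151.2°, +162.1°, +163.3°, +164.3°, +165.9°, +168.2°, +174.3°.
Eastward gaps between consecutive values (wrapping around): 313.3°, 1.2°, 1.0°, 1.6°, 2.3°, 6.1°, 34.5°.
Largest gap = 313.3° ⇒ minimal covering band is its complement: 360° − 313.3° = 46.7°.
Band runs from +162.1° eastward to -151.2°, crossing the antimeridian.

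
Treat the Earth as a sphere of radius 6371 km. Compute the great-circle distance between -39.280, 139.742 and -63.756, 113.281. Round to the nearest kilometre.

Δλ = 113.281 − 139.742 = -26.461°.
Δφ = -63.756 − -39.280 = -24.476°.
a = sin²(Δφ/2) + cos φ₁ · cos φ₂ · sin²(Δλ/2) = 0.062862.
c = 2·atan2(√a, √(1−a)) = 0.50685 rad → d = 6371·c ≈ 3229.16 km.

3229 km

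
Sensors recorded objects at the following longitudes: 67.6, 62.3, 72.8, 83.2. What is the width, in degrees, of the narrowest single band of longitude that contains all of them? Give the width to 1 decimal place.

20.9°

Sort the longitudes: +62.3°, +67.6°, +72.8°, +83.2°.
Eastward gaps between consecutive values (wrapping around): 5.3°, 5.2°, 10.4°, 339.1°.
Largest gap = 339.1° ⇒ minimal covering band is its complement: 360° − 339.1° = 20.9°.
Band runs from +62.3° eastward to +83.2°.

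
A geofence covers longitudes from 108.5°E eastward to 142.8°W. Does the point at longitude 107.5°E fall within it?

Band width going east from +108.5° to -142.8°: ((-142.8 − 108.5) mod 360) = 108.7°.
Offset of +107.5° east of the west edge: ((107.5 − 108.5) mod 360) = 359.0°.
359.0° > 108.7° ⇒ outside.

No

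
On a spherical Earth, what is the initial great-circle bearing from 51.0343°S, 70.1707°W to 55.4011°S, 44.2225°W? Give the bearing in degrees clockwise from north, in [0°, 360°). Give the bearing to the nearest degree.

116°

Δλ = -44.2225 − -70.1707 = 25.9482°.
θ = atan2( sin Δλ · cos φ₂ , cos φ₁ · sin φ₂ − sin φ₁ · cos φ₂ · cos Δλ )
  = atan2(0.24846, -0.12065) = 115.901° → normalised to [0°, 360°): 115.901°.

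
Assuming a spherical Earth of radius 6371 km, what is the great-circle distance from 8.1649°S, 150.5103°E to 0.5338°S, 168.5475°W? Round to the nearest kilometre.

Δλ = -168.5475 − 150.5103 = -319.0578°; wrapped into (−180°, 180°]: 40.9422°.
Δφ = -0.5338 − -8.1649 = 7.6311°.
a = sin²(Δφ/2) + cos φ₁ · cos φ₂ · sin²(Δλ/2) = 0.125498.
c = 2·atan2(√a, √(1−a)) = 0.72424 rad → d = 6371·c ≈ 4614.12 km.

4614 km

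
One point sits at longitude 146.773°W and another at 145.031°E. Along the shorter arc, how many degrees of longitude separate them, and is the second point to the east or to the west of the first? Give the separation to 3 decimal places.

68.196° west

Raw difference: 145.031 − -146.773 = 291.804°.
Normalise into (−180°, 180°]: 291.804° − 360° = -68.196°.
Negative ⇒ the second point lies to the west; separation 68.196°.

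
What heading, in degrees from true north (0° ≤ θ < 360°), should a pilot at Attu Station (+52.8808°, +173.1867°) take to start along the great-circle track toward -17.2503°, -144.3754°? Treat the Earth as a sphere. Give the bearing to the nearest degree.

139°

Δλ = -144.3754 − 173.1867 = -317.5621°; wrapped into (−180°, 180°]: 42.4379°.
θ = atan2( sin Δλ · cos φ₂ , cos φ₁ · sin φ₂ − sin φ₁ · cos φ₂ · cos Δλ )
  = atan2(0.64444, -0.74096) = 138.986° → normalised to [0°, 360°): 138.986°.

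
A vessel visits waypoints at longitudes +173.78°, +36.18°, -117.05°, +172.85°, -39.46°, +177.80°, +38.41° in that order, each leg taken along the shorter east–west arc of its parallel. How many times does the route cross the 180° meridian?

3

Leg 1: +173.78° → +36.18°, shortest Δλ = -137.6° (west) — does not cross 180°.
Leg 2: +36.18° → -117.05°, shortest Δλ = -153.23° (west) — does not cross 180°.
Leg 3: -117.05° → +172.85°, shortest Δλ = -70.1° (west) — crosses 180°.
Leg 4: +172.85° → -39.46°, shortest Δλ = 147.69° (east) — crosses 180°.
Leg 5: -39.46° → +177.80°, shortest Δλ = -142.74° (west) — crosses 180°.
Leg 6: +177.80° → +38.41°, shortest Δλ = -139.39° (west) — does not cross 180°.
Total crossings: 3.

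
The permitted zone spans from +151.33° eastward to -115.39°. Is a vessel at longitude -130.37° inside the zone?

Yes

Band width going east from +151.33° to -115.39°: ((-115.39 − 151.33) mod 360) = 93.28°.
Offset of -130.37° east of the west edge: ((-130.37 − 151.33) mod 360) = 78.30°.
78.30° ≤ 93.28° ⇒ inside.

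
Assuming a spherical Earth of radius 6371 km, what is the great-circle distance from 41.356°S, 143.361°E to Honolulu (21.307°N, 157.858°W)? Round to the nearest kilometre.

9226 km

Δλ = -157.858 − 143.361 = -301.219°; wrapped into (−180°, 180°]: 58.781°.
Δφ = 21.307 − -41.356 = 62.663°.
a = sin²(Δφ/2) + cos φ₁ · cos φ₂ · sin²(Δλ/2) = 0.438814.
c = 2·atan2(√a, √(1−a)) = 1.44812 rad → d = 6371·c ≈ 9225.95 km.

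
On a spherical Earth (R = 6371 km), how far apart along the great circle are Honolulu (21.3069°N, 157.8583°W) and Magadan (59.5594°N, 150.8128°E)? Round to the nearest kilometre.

Δλ = 150.8128 − -157.8583 = 308.6711°; wrapped into (−180°, 180°]: -51.3289°.
Δφ = 59.5594 − 21.3069 = 38.2525°.
a = sin²(Δφ/2) + cos φ₁ · cos φ₂ · sin²(Δλ/2) = 0.195893.
c = 2·atan2(√a, √(1−a)) = 0.91699 rad → d = 6371·c ≈ 5842.13 km.

5842 km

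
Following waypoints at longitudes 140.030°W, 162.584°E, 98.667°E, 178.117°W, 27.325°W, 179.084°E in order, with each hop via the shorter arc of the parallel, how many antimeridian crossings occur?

3

Leg 1: -140.030° → +162.584°, shortest Δλ = -57.386° (west) — crosses 180°.
Leg 2: +162.584° → +98.667°, shortest Δλ = -63.917° (west) — does not cross 180°.
Leg 3: +98.667° → -178.117°, shortest Δλ = 83.216° (east) — crosses 180°.
Leg 4: -178.117° → -27.325°, shortest Δλ = 150.792° (east) — does not cross 180°.
Leg 5: -27.325° → +179.084°, shortest Δλ = -153.591° (west) — crosses 180°.
Total crossings: 3.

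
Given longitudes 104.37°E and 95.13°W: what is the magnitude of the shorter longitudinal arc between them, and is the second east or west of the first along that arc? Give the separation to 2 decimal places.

Raw difference: -95.13 − 104.37 = -199.5°.
Normalise into (−180°, 180°]: -199.5° + 360° = 160.5°.
Positive ⇒ the second point lies to the east; separation 160.50°.

160.50° east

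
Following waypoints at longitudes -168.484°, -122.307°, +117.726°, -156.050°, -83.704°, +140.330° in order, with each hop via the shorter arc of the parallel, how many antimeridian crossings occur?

3

Leg 1: -168.484° → -122.307°, shortest Δλ = 46.177° (east) — does not cross 180°.
Leg 2: -122.307° → +117.726°, shortest Δλ = -119.967° (west) — crosses 180°.
Leg 3: +117.726° → -156.050°, shortest Δλ = 86.224° (east) — crosses 180°.
Leg 4: -156.050° → -83.704°, shortest Δλ = 72.346° (east) — does not cross 180°.
Leg 5: -83.704° → +140.330°, shortest Δλ = -135.966° (west) — crosses 180°.
Total crossings: 3.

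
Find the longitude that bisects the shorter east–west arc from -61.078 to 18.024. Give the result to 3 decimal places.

Signed shortest Δλ from -61.078° to +18.024° is +79.102°.
Midpoint longitude = -61.078° + (+79.102°)/2 = -61.078° + 39.551° = -21.527°.

-21.527°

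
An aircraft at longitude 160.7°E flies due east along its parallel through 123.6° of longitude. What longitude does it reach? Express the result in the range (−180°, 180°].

Start at +160.7°; shift +123.6° → +284.3°.
+284.3° lies outside (−180°, 180°]; subtract 360° → -75.7°.

75.7°W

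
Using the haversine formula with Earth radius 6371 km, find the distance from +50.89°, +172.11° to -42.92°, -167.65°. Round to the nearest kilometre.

Δλ = -167.65 − 172.11 = -339.76°; wrapped into (−180°, 180°]: 20.24°.
Δφ = -42.92 − 50.89 = -93.81°.
a = sin²(Δφ/2) + cos φ₁ · cos φ₂ · sin²(Δλ/2) = 0.547486.
c = 2·atan2(√a, √(1−a)) = 1.66591 rad → d = 6371·c ≈ 10613.53 km.

10614 km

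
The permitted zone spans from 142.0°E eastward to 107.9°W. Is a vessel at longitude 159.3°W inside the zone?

Yes

Band width going east from +142.0° to -107.9°: ((-107.9 − 142.0) mod 360) = 110.1°.
Offset of -159.3° east of the west edge: ((-159.3 − 142.0) mod 360) = 58.7°.
58.7° ≤ 110.1° ⇒ inside.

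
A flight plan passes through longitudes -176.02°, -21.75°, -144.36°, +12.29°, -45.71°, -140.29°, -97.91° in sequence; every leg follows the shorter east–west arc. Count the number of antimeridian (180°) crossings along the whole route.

Leg 1: -176.02° → -21.75°, shortest Δλ = 154.27° (east) — does not cross 180°.
Leg 2: -21.75° → -144.36°, shortest Δλ = -122.61° (west) — does not cross 180°.
Leg 3: -144.36° → +12.29°, shortest Δλ = 156.65° (east) — does not cross 180°.
Leg 4: +12.29° → -45.71°, shortest Δλ = -58.0° (west) — does not cross 180°.
Leg 5: -45.71° → -140.29°, shortest Δλ = -94.58° (west) — does not cross 180°.
Leg 6: -140.29° → -97.91°, shortest Δλ = 42.38° (east) — does not cross 180°.
Total crossings: 0.

0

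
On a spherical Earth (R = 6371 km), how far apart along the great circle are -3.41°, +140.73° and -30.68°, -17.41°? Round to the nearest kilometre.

Δλ = -17.41 − 140.73 = -158.14°.
Δφ = -30.68 − -3.41 = -27.27°.
a = sin²(Δφ/2) + cos φ₁ · cos φ₂ · sin²(Δλ/2) = 0.883214.
c = 2·atan2(√a, √(1−a)) = 2.44406 rad → d = 6371·c ≈ 15571.10 km.

15571 km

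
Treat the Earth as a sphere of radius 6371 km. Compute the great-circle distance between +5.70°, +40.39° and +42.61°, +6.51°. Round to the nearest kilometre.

Δλ = 6.51 − 40.39 = -33.88°.
Δφ = 42.61 − 5.70 = 36.91°.
a = sin²(Δφ/2) + cos φ₁ · cos φ₂ · sin²(Δλ/2) = 0.162383.
c = 2·atan2(√a, √(1−a)) = 0.82951 rad → d = 6371·c ≈ 5284.84 km.

5285 km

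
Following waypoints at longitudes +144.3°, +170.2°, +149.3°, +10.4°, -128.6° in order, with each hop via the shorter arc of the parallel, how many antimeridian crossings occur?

Leg 1: +144.3° → +170.2°, shortest Δλ = 25.9° (east) — does not cross 180°.
Leg 2: +170.2° → +149.3°, shortest Δλ = -20.9° (west) — does not cross 180°.
Leg 3: +149.3° → +10.4°, shortest Δλ = -138.9° (west) — does not cross 180°.
Leg 4: +10.4° → -128.6°, shortest Δλ = -139.0° (west) — does not cross 180°.
Total crossings: 0.

0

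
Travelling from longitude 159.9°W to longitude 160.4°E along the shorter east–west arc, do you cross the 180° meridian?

Yes

Naïve |160.4 − -159.9| = 320.3° > 180°, so the shorter arc goes the other way round — across 180°.
Signed shortest Δλ = ((160.4 − -159.9 + 180) mod 360) − 180 = -39.7°.
Going west by 39.7° from -159.9° passes through 180° before reaching +160.4°.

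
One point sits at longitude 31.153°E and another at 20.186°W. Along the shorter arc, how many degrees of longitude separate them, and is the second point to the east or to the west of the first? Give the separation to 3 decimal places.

Raw difference: -20.186 − 31.153 = -51.339°.
Normalise into (−180°, 180°]: -51.339° stays -51.339°.
Negative ⇒ the second point lies to the west; separation 51.339°.

51.339° west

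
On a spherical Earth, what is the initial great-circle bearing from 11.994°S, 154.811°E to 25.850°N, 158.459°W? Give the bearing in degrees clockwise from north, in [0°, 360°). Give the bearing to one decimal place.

49.8°

Δλ = -158.459 − 154.811 = -313.270°; wrapped into (−180°, 180°]: 46.730°.
θ = atan2( sin Δλ · cos φ₂ , cos φ₁ · sin φ₂ − sin φ₁ · cos φ₂ · cos Δλ )
  = atan2(0.65527, 0.55469) = 49.752° → normalised to [0°, 360°): 49.752°.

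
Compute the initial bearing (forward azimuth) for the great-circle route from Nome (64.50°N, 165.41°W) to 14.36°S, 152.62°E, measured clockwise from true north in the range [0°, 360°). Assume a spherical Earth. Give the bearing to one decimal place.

220.6°

Δλ = 152.62 − -165.41 = 318.03°; wrapped into (−180°, 180°]: -41.97°.
θ = atan2( sin Δλ · cos φ₂ , cos φ₁ · sin φ₂ − sin φ₁ · cos φ₂ · cos Δλ )
  = atan2(-0.64785, -0.75687) = -139.438° → normalised to [0°, 360°): 220.562°.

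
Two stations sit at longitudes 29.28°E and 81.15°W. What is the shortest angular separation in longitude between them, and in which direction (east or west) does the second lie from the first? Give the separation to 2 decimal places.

110.43° west

Raw difference: -81.15 − 29.28 = -110.43°.
Normalise into (−180°, 180°]: -110.43° stays -110.43°.
Negative ⇒ the second point lies to the west; separation 110.43°.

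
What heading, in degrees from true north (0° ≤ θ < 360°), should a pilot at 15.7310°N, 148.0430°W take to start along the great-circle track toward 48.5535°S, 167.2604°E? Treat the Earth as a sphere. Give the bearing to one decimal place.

Δλ = 167.2604 − -148.0430 = 315.3034°; wrapped into (−180°, 180°]: -44.6966°.
θ = atan2( sin Δλ · cos φ₂ , cos φ₁ · sin φ₂ − sin φ₁ · cos φ₂ · cos Δλ )
  = atan2(-0.46556, -0.84907) = -151.263° → normalised to [0°, 360°): 208.737°.

208.7°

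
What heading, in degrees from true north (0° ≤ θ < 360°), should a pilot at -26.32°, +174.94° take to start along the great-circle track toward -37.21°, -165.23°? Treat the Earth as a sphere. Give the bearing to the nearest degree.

Δλ = -165.23 − 174.94 = -340.17°; wrapped into (−180°, 180°]: 19.83°.
θ = atan2( sin Δλ · cos φ₂ , cos φ₁ · sin φ₂ − sin φ₁ · cos φ₂ · cos Δλ )
  = atan2(0.27017, -0.20986) = 127.839° → normalised to [0°, 360°): 127.839°.

128°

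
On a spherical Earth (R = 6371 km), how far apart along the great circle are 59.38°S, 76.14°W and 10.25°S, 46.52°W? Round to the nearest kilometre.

Δλ = -46.52 − -76.14 = 29.62°.
Δφ = -10.25 − -59.38 = 49.13°.
a = sin²(Δφ/2) + cos φ₁ · cos φ₂ · sin²(Δλ/2) = 0.205576.
c = 2·atan2(√a, √(1−a)) = 0.94116 rad → d = 6371·c ≈ 5996.16 km.

5996 km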